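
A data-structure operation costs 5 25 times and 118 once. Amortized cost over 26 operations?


Formula: Amortized cost = Total cost / Operations
Total cost = (25 * 5) + (1 * 118)
Total cost = 125 + 118 = 243
Amortized = 243 / 26 = 9.3462

9.3462


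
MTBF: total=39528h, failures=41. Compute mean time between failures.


Formula: MTBF = Total operating time / Number of failures
MTBF = 39528 / 41
MTBF = 964.1 hours

964.1 hours


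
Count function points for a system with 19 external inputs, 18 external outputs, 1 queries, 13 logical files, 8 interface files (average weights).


UFP = EI*4 + EO*5 + EQ*4 + ILF*10 + EIF*7
UFP = 19*4 + 18*5 + 1*4 + 13*10 + 8*7
UFP = 76 + 90 + 4 + 130 + 56
UFP = 356

356


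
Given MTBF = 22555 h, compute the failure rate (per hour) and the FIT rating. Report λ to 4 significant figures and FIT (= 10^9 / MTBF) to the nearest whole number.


Formula: λ = 1 / MTBF; FIT = λ × 1e9 = 1e9 / MTBF
λ = 1 / 22555 ≈ 4.434e-05 failures/hour
FIT = 1e9 / 22555 ≈ 44336 failures per 1e9 hours (nearest whole number)

λ = 4.434e-05 /h, FIT = 44336


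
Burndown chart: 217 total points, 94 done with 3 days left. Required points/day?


Formula: Required rate = Remaining points / Days left
Remaining = 217 - 94 = 123 points
Required rate = 123 / 3 = 41.0 points/day

41.0 points/day


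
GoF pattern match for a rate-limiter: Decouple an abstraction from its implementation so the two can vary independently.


This matches the Bridge pattern

Bridge


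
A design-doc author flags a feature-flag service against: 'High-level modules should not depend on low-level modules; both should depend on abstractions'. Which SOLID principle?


This describes the Dependency Inversion Principle (DIP)

Dependency Inversion Principle (DIP)


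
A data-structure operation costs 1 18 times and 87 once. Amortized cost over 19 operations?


Formula: Amortized cost = Total cost / Operations
Total cost = (18 * 1) + (1 * 87)
Total cost = 18 + 87 = 105
Amortized = 105 / 19 = 5.5263

5.5263


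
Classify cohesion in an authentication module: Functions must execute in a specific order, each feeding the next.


Reasoning: Output of one is input to next
Type: Sequential cohesion

Sequential cohesion


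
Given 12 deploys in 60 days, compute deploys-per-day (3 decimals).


Formula: deployments per day = releases / days
= 12 / 60
= 0.2 deploys/day
(equivalently, 1.4 deploys/week)

0.2 deploys/day


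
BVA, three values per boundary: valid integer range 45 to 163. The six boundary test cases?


Range: [45, 163]
Boundaries: just below min, min, min+1, max-1, max, just above max
Values: [44, 45, 46, 162, 163, 164]

[44, 45, 46, 162, 163, 164]


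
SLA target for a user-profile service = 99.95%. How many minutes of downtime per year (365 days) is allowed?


Formula: allowed downtime = period * (100 - SLA) / 100
Period (year (365 days)) = 525600 minutes
Unavailability fraction = (100 - 99.95) / 100
Allowed downtime = 525600 * (100 - 99.95) / 100
Allowed downtime = 262.8 minutes

262.8 minutes


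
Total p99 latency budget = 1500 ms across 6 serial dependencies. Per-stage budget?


Formula: per_stage = total_budget / stages
per_stage = 1500 / 6
per_stage = 250.0 ms

250.0 ms


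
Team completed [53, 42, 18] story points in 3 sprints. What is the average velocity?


Formula: Avg velocity = Total points / Number of sprints
Points: [53, 42, 18]
Sum = 53 + 42 + 18 = 113
Avg velocity = 113 / 3 = 37.67 points/sprint

37.67 points/sprint


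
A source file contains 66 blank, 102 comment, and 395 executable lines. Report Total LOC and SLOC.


Total LOC = blank + comment + code
Total LOC = 66 + 102 + 395 = 563
SLOC (source only) = code = 395

Total LOC: 563, SLOC: 395


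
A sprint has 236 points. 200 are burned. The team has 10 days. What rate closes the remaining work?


Formula: Required rate = Remaining points / Days left
Remaining = 236 - 200 = 36 points
Required rate = 36 / 10 = 3.6 points/day

3.6 points/day


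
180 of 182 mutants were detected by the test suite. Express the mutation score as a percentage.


Mutation score = killed / total * 100
Mutation score = 180 / 182 * 100
Mutation score = 98.9%

98.9%


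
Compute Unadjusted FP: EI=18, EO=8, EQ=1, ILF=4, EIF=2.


UFP = EI*4 + EO*5 + EQ*4 + ILF*10 + EIF*7
UFP = 18*4 + 8*5 + 1*4 + 4*10 + 2*7
UFP = 72 + 40 + 4 + 40 + 14
UFP = 170

170


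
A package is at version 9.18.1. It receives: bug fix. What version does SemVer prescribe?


Current: 9.18.1
Change category: 'bug fix' → patch bump
SemVer rule: patch bump → increment PATCH (MAJOR and MINOR unchanged)
New: 9.18.2

9.18.2


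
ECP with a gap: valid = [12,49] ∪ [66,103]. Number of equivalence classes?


Valid ranges: [12,49] and [66,103]
Class 1: x < 12 — invalid
Class 2: 12 ≤ x ≤ 49 — valid
Class 3: 49 < x < 66 — invalid (gap between ranges)
Class 4: 66 ≤ x ≤ 103 — valid
Class 5: x > 103 — invalid
Total equivalence classes: 5

5 equivalence classes


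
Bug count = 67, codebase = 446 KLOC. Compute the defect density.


Defect density = defects / KLOC
Defect density = 67 / 446
Defect density = 0.15 defects/KLOC

0.15 defects/KLOC


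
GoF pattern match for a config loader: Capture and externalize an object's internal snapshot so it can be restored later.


This matches the Memento pattern

Memento


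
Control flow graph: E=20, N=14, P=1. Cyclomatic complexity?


Formula: V(G) = E - N + 2P
V(G) = 20 - 14 + 2*1
V(G) = 6 + 2
V(G) = 8

8


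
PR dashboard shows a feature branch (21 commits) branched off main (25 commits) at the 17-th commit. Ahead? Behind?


Common ancestor: commit #17
feature commits after divergence: 21 - 17 = 4
main commits after divergence: 25 - 17 = 8
feature is 4 commits ahead of main
main is 8 commits ahead of feature

feature ahead: 4, main ahead: 8


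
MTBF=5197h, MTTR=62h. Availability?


Availability = MTBF / (MTBF + MTTR)
Availability = 5197 / (5197 + 62)
Availability = 5197 / 5259
Availability = 98.8211%

98.8211%


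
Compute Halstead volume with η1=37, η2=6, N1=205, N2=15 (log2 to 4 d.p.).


Formula: V = N * log2(η), where N = N1 + N2 and η = η1 + η2
η = 37 + 6 = 43
N = 205 + 15 = 220
log2(43) ≈ 5.4263
V = 220 * 5.4263 = 1193.79

1193.79


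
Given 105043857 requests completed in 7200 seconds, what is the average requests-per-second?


Formula: throughput = requests / seconds
throughput = 105043857 / 7200
throughput = 14589.42 requests/second

14589.42 requests/second


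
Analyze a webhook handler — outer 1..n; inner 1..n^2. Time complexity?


Reasoning: n times n^2
Complexity: O(n^3)

O(n^3)


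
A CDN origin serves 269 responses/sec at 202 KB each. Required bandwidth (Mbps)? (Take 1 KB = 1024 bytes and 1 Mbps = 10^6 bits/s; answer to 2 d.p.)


Formula: Mbps = payload_bytes * RPS * 8 / 1e6
Payload per request = 202 KB = 202 * 1024 = 206848 bytes
Total bytes/sec = 206848 * 269 = 55642112
Total bits/sec = 55642112 * 8 = 445136896
Mbps = 445136896 / 1e6 = 445.14

445.14 Mbps


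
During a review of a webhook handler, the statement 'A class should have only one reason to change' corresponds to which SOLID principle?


This describes the Single Responsibility Principle (SRP)

Single Responsibility Principle (SRP)


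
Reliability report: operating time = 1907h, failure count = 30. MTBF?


Formula: MTBF = Total operating time / Number of failures
MTBF = 1907 / 30
MTBF = 63.57 hours

63.57 hours


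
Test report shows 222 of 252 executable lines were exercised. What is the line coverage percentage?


Coverage = covered / total * 100
Coverage = 222 / 252 * 100
Coverage = 88.1%

88.1%


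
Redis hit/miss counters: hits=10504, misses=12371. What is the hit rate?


Formula: hit rate = hits / (hits + misses) * 100
hit rate = 10504 / (10504 + 12371) * 100
hit rate = 10504 / 22875 * 100
hit rate = 45.92%

45.92%


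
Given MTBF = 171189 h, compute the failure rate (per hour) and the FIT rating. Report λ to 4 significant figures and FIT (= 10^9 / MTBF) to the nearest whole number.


Formula: λ = 1 / MTBF; FIT = λ × 1e9 = 1e9 / MTBF
λ = 1 / 171189 ≈ 5.841e-06 failures/hour
FIT = 1e9 / 171189 ≈ 5841 failures per 1e9 hours (nearest whole number)

λ = 5.841e-06 /h, FIT = 5841


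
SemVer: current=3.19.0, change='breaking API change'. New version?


Current: 3.19.0
Change category: 'breaking API change' → major bump
SemVer rule: major bump → increment MAJOR, reset MINOR and PATCH to 0
New: 4.0.0

4.0.0


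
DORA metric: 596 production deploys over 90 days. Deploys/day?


Formula: deployments per day = releases / days
= 596 / 90
= 6.622 deploys/day
(equivalently, 46.36 deploys/week)

6.622 deploys/day


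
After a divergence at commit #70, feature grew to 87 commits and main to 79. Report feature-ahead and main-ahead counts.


Common ancestor: commit #70
feature commits after divergence: 87 - 70 = 17
main commits after divergence: 79 - 70 = 9
feature is 17 commits ahead of main
main is 9 commits ahead of feature

feature ahead: 17, main ahead: 9


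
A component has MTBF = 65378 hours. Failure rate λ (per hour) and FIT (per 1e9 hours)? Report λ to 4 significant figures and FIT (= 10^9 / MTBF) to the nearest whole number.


Formula: λ = 1 / MTBF; FIT = λ × 1e9 = 1e9 / MTBF
λ = 1 / 65378 ≈ 1.530e-05 failures/hour
FIT = 1e9 / 65378 ≈ 15296 failures per 1e9 hours (nearest whole number)

λ = 1.530e-05 /h, FIT = 15296


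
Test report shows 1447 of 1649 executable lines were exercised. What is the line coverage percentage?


Coverage = covered / total * 100
Coverage = 1447 / 1649 * 100
Coverage = 87.75%

87.75%


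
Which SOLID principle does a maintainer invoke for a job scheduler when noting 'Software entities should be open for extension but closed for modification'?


This describes the Open/Closed Principle (OCP)

Open/Closed Principle (OCP)


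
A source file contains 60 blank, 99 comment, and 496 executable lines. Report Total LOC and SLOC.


Total LOC = blank + comment + code
Total LOC = 60 + 99 + 496 = 655
SLOC (source only) = code = 496

Total LOC: 655, SLOC: 496


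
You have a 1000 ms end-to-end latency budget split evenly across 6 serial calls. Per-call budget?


Formula: per_stage = total_budget / stages
per_stage = 1000 / 6
per_stage = 166.67 ms

166.67 ms


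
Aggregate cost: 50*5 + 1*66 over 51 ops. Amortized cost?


Formula: Amortized cost = Total cost / Operations
Total cost = (50 * 5) + (1 * 66)
Total cost = 250 + 66 = 316
Amortized = 316 / 51 = 6.1961

6.1961


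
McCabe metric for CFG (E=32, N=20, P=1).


Formula: V(G) = E - N + 2P
V(G) = 32 - 20 + 2*1
V(G) = 12 + 2
V(G) = 14

14


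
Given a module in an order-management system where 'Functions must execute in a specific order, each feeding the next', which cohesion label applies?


Reasoning: Output of one is input to next
Type: Sequential cohesion

Sequential cohesion


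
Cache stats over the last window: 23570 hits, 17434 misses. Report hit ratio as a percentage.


Formula: hit rate = hits / (hits + misses) * 100
hit rate = 23570 / (23570 + 17434) * 100
hit rate = 23570 / 41004 * 100
hit rate = 57.48%

57.48%


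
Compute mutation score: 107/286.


Mutation score = killed / total * 100
Mutation score = 107 / 286 * 100
Mutation score = 37.41%

37.41%


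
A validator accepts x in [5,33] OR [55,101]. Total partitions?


Valid ranges: [5,33] and [55,101]
Class 1: x < 5 — invalid
Class 2: 5 ≤ x ≤ 33 — valid
Class 3: 33 < x < 55 — invalid (gap between ranges)
Class 4: 55 ≤ x ≤ 101 — valid
Class 5: x > 101 — invalid
Total equivalence classes: 5

5 equivalence classes


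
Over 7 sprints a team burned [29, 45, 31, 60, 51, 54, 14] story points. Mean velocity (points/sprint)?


Formula: Avg velocity = Total points / Number of sprints
Points: [29, 45, 31, 60, 51, 54, 14]
Sum = 29 + 45 + 31 + 60 + 51 + 54 + 14 = 284
Avg velocity = 284 / 7 = 40.57 points/sprint

40.57 points/sprint


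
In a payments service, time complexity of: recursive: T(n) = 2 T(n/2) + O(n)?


Reasoning: master theorem case 2 (merge-sort recurrence)
Complexity: O(n log n)

O(n log n)


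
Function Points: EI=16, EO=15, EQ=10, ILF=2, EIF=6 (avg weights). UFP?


UFP = EI*4 + EO*5 + EQ*4 + ILF*10 + EIF*7
UFP = 16*4 + 15*5 + 10*4 + 2*10 + 6*7
UFP = 64 + 75 + 40 + 20 + 42
UFP = 241

241


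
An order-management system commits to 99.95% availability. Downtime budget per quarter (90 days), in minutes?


Formula: allowed downtime = period * (100 - SLA) / 100
Period (quarter (90 days)) = 129600 minutes
Unavailability fraction = (100 - 99.95) / 100
Allowed downtime = 129600 * (100 - 99.95) / 100
Allowed downtime = 64.8 minutes

64.8 minutes


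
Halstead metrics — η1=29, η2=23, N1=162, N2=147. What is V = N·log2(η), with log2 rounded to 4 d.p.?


Formula: V = N * log2(η), where N = N1 + N2 and η = η1 + η2
η = 29 + 23 = 52
N = 162 + 147 = 309
log2(52) ≈ 5.7004
V = 309 * 5.7004 = 1761.42

1761.42


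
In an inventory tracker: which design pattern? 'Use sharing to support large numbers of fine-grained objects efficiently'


This matches the Flyweight pattern

Flyweight


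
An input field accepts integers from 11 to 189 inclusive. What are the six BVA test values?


Range: [11, 189]
Boundaries: just below min, min, min+1, max-1, max, just above max
Values: [10, 11, 12, 188, 189, 190]

[10, 11, 12, 188, 189, 190]


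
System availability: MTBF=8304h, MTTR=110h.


Availability = MTBF / (MTBF + MTTR)
Availability = 8304 / (8304 + 110)
Availability = 8304 / 8414
Availability = 98.6927%

98.6927%


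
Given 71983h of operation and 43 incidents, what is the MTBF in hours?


Formula: MTBF = Total operating time / Number of failures
MTBF = 71983 / 43
MTBF = 1674.02 hours

1674.02 hours


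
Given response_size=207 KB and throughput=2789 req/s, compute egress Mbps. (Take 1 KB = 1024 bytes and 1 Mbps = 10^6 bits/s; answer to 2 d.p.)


Formula: Mbps = payload_bytes * RPS * 8 / 1e6
Payload per request = 207 KB = 207 * 1024 = 211968 bytes
Total bytes/sec = 211968 * 2789 = 591178752
Total bits/sec = 591178752 * 8 = 4729430016
Mbps = 4729430016 / 1e6 = 4729.43

4729.43 Mbps


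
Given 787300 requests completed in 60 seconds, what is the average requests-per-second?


Formula: throughput = requests / seconds
throughput = 787300 / 60
throughput = 13121.67 requests/second

13121.67 requests/second


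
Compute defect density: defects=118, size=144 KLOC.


Defect density = defects / KLOC
Defect density = 118 / 144
Defect density = 0.819 defects/KLOC

0.819 defects/KLOC


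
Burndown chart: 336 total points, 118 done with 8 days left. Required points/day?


Formula: Required rate = Remaining points / Days left
Remaining = 336 - 118 = 218 points
Required rate = 218 / 8 = 27.25 points/day

27.25 points/day


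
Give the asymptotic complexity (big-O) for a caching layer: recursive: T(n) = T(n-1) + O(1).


Reasoning: linear recursion with constant work per frame
Complexity: O(n)

O(n)


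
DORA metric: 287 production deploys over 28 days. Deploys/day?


Formula: deployments per day = releases / days
= 287 / 28
= 10.25 deploys/day
(equivalently, 71.75 deploys/week)

10.25 deploys/day


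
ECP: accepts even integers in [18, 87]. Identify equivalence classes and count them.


Constraint: even integers in [18, 87]
Class 1: x < 18 — out-of-range invalid
Class 2: x in [18,87] but odd — wrong type invalid
Class 3: x in [18,87] and even — valid
Class 4: x > 87 — out-of-range invalid
Total equivalence classes: 4

4 equivalence classes


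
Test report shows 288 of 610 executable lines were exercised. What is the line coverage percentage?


Coverage = covered / total * 100
Coverage = 288 / 610 * 100
Coverage = 47.21%

47.21%


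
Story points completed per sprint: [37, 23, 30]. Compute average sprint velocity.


Formula: Avg velocity = Total points / Number of sprints
Points: [37, 23, 30]
Sum = 37 + 23 + 30 = 90
Avg velocity = 90 / 3 = 30.0 points/sprint

30.0 points/sprint


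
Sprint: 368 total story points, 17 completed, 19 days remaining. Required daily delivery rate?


Formula: Required rate = Remaining points / Days left
Remaining = 368 - 17 = 351 points
Required rate = 351 / 19 = 18.47 points/day

18.47 points/day


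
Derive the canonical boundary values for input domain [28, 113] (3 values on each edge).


Range: [28, 113]
Boundaries: just below min, min, min+1, max-1, max, just above max
Values: [27, 28, 29, 112, 113, 114]

[27, 28, 29, 112, 113, 114]


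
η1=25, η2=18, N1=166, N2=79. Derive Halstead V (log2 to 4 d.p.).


Formula: V = N * log2(η), where N = N1 + N2 and η = η1 + η2
η = 25 + 18 = 43
N = 166 + 79 = 245
log2(43) ≈ 5.4263
V = 245 * 5.4263 = 1329.44

1329.44


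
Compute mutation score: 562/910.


Mutation score = killed / total * 100
Mutation score = 562 / 910 * 100
Mutation score = 61.76%

61.76%


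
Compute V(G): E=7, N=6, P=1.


Formula: V(G) = E - N + 2P
V(G) = 7 - 6 + 2*1
V(G) = 1 + 2
V(G) = 3

3


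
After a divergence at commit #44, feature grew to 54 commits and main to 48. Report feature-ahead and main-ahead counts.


Common ancestor: commit #44
feature commits after divergence: 54 - 44 = 10
main commits after divergence: 48 - 44 = 4
feature is 10 commits ahead of main
main is 4 commits ahead of feature

feature ahead: 10, main ahead: 4


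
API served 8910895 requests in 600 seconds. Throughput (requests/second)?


Formula: throughput = requests / seconds
throughput = 8910895 / 600
throughput = 14851.49 requests/second

14851.49 requests/second


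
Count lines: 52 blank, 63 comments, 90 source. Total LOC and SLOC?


Total LOC = blank + comment + code
Total LOC = 52 + 63 + 90 = 205
SLOC (source only) = code = 90

Total LOC: 205, SLOC: 90


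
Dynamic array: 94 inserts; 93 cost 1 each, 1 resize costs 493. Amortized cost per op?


Formula: Amortized cost = Total cost / Operations
Total cost = (93 * 1) + (1 * 493)
Total cost = 93 + 493 = 586
Amortized = 586 / 94 = 6.234

6.234


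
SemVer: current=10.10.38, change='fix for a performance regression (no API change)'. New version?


Current: 10.10.38
Change category: 'fix for a performance regression (no API change)' → patch bump
SemVer rule: patch bump → increment PATCH (MAJOR and MINOR unchanged)
New: 10.10.39

10.10.39


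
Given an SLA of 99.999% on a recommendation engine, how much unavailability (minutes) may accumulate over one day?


Formula: allowed downtime = period * (100 - SLA) / 100
Period (day) = 1440 minutes
Unavailability fraction = (100 - 99.999) / 100
Allowed downtime = 1440 * (100 - 99.999) / 100
Allowed downtime = 0.0144 minutes

0.0144 minutes


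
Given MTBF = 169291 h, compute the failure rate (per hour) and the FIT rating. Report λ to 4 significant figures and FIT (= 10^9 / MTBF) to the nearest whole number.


Formula: λ = 1 / MTBF; FIT = λ × 1e9 = 1e9 / MTBF
λ = 1 / 169291 ≈ 5.907e-06 failures/hour
FIT = 1e9 / 169291 ≈ 5907 failures per 1e9 hours (nearest whole number)

λ = 5.907e-06 /h, FIT = 5907


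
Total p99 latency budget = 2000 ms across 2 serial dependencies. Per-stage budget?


Formula: per_stage = total_budget / stages
per_stage = 2000 / 2
per_stage = 1000.0 ms

1000.0 ms


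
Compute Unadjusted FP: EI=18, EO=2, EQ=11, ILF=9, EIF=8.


UFP = EI*4 + EO*5 + EQ*4 + ILF*10 + EIF*7
UFP = 18*4 + 2*5 + 11*4 + 9*10 + 8*7
UFP = 72 + 10 + 44 + 90 + 56
UFP = 272

272


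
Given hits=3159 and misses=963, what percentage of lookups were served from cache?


Formula: hit rate = hits / (hits + misses) * 100
hit rate = 3159 / (3159 + 963) * 100
hit rate = 3159 / 4122 * 100
hit rate = 76.64%

76.64%


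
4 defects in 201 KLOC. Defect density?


Defect density = defects / KLOC
Defect density = 4 / 201
Defect density = 0.02 defects/KLOC

0.02 defects/KLOC


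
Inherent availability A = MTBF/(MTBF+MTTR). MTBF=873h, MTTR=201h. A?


Availability = MTBF / (MTBF + MTTR)
Availability = 873 / (873 + 201)
Availability = 873 / 1074
Availability = 81.2849%

81.2849%


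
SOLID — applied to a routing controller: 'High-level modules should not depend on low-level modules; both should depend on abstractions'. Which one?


This describes the Dependency Inversion Principle (DIP)

Dependency Inversion Principle (DIP)


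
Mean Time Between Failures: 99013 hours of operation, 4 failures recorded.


Formula: MTBF = Total operating time / Number of failures
MTBF = 99013 / 4
MTBF = 24753.25 hours

24753.25 hours


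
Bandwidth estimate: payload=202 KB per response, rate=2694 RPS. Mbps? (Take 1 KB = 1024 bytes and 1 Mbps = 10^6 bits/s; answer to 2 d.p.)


Formula: Mbps = payload_bytes * RPS * 8 / 1e6
Payload per request = 202 KB = 202 * 1024 = 206848 bytes
Total bytes/sec = 206848 * 2694 = 557248512
Total bits/sec = 557248512 * 8 = 4457988096
Mbps = 4457988096 / 1e6 = 4457.99

4457.99 Mbps


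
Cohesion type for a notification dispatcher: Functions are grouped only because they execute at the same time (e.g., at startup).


Reasoning: Related by timing only
Type: Temporal cohesion

Temporal cohesion


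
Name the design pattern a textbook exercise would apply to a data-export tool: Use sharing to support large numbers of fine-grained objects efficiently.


This matches the Flyweight pattern

Flyweight


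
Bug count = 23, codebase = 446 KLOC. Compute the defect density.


Defect density = defects / KLOC
Defect density = 23 / 446
Defect density = 0.052 defects/KLOC

0.052 defects/KLOC


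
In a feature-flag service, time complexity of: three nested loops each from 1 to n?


Reasoning: three levels of nesting over n
Complexity: O(n^3)

O(n^3)


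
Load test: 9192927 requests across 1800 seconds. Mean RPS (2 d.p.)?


Formula: throughput = requests / seconds
throughput = 9192927 / 1800
throughput = 5107.18 requests/second

5107.18 requests/second


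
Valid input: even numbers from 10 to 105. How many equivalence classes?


Constraint: even integers in [10, 105]
Class 1: x < 10 — out-of-range invalid
Class 2: x in [10,105] but odd — wrong type invalid
Class 3: x in [10,105] and even — valid
Class 4: x > 105 — out-of-range invalid
Total equivalence classes: 4

4 equivalence classes


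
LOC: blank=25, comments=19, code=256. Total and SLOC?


Total LOC = blank + comment + code
Total LOC = 25 + 19 + 256 = 300
SLOC (source only) = code = 256

Total LOC: 300, SLOC: 256


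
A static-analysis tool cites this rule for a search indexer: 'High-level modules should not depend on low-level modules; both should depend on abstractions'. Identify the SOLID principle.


This describes the Dependency Inversion Principle (DIP)

Dependency Inversion Principle (DIP)


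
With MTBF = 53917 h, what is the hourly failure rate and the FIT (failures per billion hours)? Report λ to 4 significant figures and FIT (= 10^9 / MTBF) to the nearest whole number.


Formula: λ = 1 / MTBF; FIT = λ × 1e9 = 1e9 / MTBF
λ = 1 / 53917 ≈ 1.855e-05 failures/hour
FIT = 1e9 / 53917 ≈ 18547 failures per 1e9 hours (nearest whole number)

λ = 1.855e-05 /h, FIT = 18547


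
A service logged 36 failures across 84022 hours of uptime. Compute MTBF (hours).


Formula: MTBF = Total operating time / Number of failures
MTBF = 84022 / 36
MTBF = 2333.94 hours

2333.94 hours


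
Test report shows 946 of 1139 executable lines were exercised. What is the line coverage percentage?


Coverage = covered / total * 100
Coverage = 946 / 1139 * 100
Coverage = 83.06%

83.06%


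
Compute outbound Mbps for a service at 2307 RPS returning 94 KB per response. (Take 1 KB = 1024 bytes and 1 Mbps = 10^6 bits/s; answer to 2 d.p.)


Formula: Mbps = payload_bytes * RPS * 8 / 1e6
Payload per request = 94 KB = 94 * 1024 = 96256 bytes
Total bytes/sec = 96256 * 2307 = 222062592
Total bits/sec = 222062592 * 8 = 1776500736
Mbps = 1776500736 / 1e6 = 1776.5

1776.5 Mbps


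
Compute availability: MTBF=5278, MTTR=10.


Availability = MTBF / (MTBF + MTTR)
Availability = 5278 / (5278 + 10)
Availability = 5278 / 5288
Availability = 99.8109%

99.8109%


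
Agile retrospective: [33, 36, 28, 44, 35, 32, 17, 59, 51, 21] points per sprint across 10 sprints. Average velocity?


Formula: Avg velocity = Total points / Number of sprints
Points: [33, 36, 28, 44, 35, 32, 17, 59, 51, 21]
Sum = 33 + 36 + 28 + 44 + 35 + 32 + 17 + 59 + 51 + 21 = 356
Avg velocity = 356 / 10 = 35.6 points/sprint

35.6 points/sprint


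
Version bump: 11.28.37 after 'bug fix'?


Current: 11.28.37
Change category: 'bug fix' → patch bump
SemVer rule: patch bump → increment PATCH (MAJOR and MINOR unchanged)
New: 11.28.38

11.28.38


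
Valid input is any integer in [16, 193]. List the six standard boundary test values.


Range: [16, 193]
Boundaries: just below min, min, min+1, max-1, max, just above max
Values: [15, 16, 17, 192, 193, 194]

[15, 16, 17, 192, 193, 194]


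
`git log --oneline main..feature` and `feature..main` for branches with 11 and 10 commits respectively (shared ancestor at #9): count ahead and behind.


Common ancestor: commit #9
feature commits after divergence: 11 - 9 = 2
main commits after divergence: 10 - 9 = 1
feature is 2 commits ahead of main
main is 1 commits ahead of feature

feature ahead: 2, main ahead: 1


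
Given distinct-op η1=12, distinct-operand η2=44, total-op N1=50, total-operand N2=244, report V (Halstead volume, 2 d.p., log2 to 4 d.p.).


Formula: V = N * log2(η), where N = N1 + N2 and η = η1 + η2
η = 12 + 44 = 56
N = 50 + 244 = 294
log2(56) ≈ 5.8074
V = 294 * 5.8074 = 1707.38

1707.38


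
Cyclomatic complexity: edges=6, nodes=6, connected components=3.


Formula: V(G) = E - N + 2P
V(G) = 6 - 6 + 2*3
V(G) = 0 + 6
V(G) = 6

6


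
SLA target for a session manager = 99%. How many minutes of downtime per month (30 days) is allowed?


Formula: allowed downtime = period * (100 - SLA) / 100
Period (month (30 days)) = 43200 minutes
Unavailability fraction = (100 - 99.0) / 100
Allowed downtime = 43200 * (100 - 99.0) / 100
Allowed downtime = 432.0 minutes

432.0 minutes


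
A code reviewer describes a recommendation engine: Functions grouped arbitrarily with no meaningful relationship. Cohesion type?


Reasoning: Worst: random grouping
Type: Coincidental cohesion

Coincidental cohesion


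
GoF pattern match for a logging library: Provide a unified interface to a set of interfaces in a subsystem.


This matches the Facade pattern

Facade


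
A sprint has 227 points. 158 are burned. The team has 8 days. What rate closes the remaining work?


Formula: Required rate = Remaining points / Days left
Remaining = 227 - 158 = 69 points
Required rate = 69 / 8 = 8.63 points/day

8.63 points/day


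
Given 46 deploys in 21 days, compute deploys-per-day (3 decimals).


Formula: deployments per day = releases / days
= 46 / 21
= 2.19 deploys/day
(equivalently, 15.33 deploys/week)

2.19 deploys/day


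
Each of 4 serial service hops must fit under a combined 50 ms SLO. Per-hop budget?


Formula: per_stage = total_budget / stages
per_stage = 50 / 4
per_stage = 12.5 ms

12.5 ms


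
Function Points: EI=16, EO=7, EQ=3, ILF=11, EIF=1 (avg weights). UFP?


UFP = EI*4 + EO*5 + EQ*4 + ILF*10 + EIF*7
UFP = 16*4 + 7*5 + 3*4 + 11*10 + 1*7
UFP = 64 + 35 + 12 + 110 + 7
UFP = 228

228


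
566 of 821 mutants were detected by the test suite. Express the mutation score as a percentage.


Mutation score = killed / total * 100
Mutation score = 566 / 821 * 100
Mutation score = 68.94%

68.94%


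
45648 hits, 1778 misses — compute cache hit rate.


Formula: hit rate = hits / (hits + misses) * 100
hit rate = 45648 / (45648 + 1778) * 100
hit rate = 45648 / 47426 * 100
hit rate = 96.25%

96.25%


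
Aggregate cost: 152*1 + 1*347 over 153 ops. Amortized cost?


Formula: Amortized cost = Total cost / Operations
Total cost = (152 * 1) + (1 * 347)
Total cost = 152 + 347 = 499
Amortized = 499 / 153 = 3.2614

3.2614


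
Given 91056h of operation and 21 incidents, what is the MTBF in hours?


Formula: MTBF = Total operating time / Number of failures
MTBF = 91056 / 21
MTBF = 4336.0 hours

4336.0 hours


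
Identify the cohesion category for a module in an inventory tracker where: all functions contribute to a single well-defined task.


Reasoning: Best: single purpose
Type: Functional cohesion

Functional cohesion


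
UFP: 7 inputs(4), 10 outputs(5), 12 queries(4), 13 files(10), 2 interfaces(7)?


UFP = EI*4 + EO*5 + EQ*4 + ILF*10 + EIF*7
UFP = 7*4 + 10*5 + 12*4 + 13*10 + 2*7
UFP = 28 + 50 + 48 + 130 + 14
UFP = 270

270


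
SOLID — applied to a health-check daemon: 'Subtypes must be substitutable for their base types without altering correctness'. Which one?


This describes the Liskov Substitution Principle (LSP)

Liskov Substitution Principle (LSP)


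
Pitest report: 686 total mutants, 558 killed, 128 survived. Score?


Mutation score = killed / total * 100
Mutation score = 558 / 686 * 100
Mutation score = 81.34%

81.34%


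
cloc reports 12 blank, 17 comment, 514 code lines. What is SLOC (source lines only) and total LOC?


Total LOC = blank + comment + code
Total LOC = 12 + 17 + 514 = 543
SLOC (source only) = code = 514

Total LOC: 543, SLOC: 514


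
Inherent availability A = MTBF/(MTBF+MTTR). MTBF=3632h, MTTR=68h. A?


Availability = MTBF / (MTBF + MTTR)
Availability = 3632 / (3632 + 68)
Availability = 3632 / 3700
Availability = 98.1622%

98.1622%


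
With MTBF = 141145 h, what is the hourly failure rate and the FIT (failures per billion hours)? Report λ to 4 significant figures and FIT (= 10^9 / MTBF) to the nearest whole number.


Formula: λ = 1 / MTBF; FIT = λ × 1e9 = 1e9 / MTBF
λ = 1 / 141145 ≈ 7.085e-06 failures/hour
FIT = 1e9 / 141145 ≈ 7085 failures per 1e9 hours (nearest whole number)

λ = 7.085e-06 /h, FIT = 7085


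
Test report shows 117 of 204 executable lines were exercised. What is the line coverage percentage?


Coverage = covered / total * 100
Coverage = 117 / 204 * 100
Coverage = 57.35%

57.35%


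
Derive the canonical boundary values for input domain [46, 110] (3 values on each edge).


Range: [46, 110]
Boundaries: just below min, min, min+1, max-1, max, just above max
Values: [45, 46, 47, 109, 110, 111]

[45, 46, 47, 109, 110, 111]


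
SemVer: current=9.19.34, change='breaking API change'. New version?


Current: 9.19.34
Change category: 'breaking API change' → major bump
SemVer rule: major bump → increment MAJOR, reset MINOR and PATCH to 0
New: 10.0.0

10.0.0


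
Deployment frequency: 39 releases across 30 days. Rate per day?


Formula: deployments per day = releases / days
= 39 / 30
= 1.3 deploys/day
(equivalently, 9.1 deploys/week)

1.3 deploys/day


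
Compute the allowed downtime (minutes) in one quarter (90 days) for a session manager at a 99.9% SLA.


Formula: allowed downtime = period * (100 - SLA) / 100
Period (quarter (90 days)) = 129600 minutes
Unavailability fraction = (100 - 99.9) / 100
Allowed downtime = 129600 * (100 - 99.9) / 100
Allowed downtime = 129.6 minutes

129.6 minutes


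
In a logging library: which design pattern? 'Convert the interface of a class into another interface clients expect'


This matches the Adapter pattern

Adapter


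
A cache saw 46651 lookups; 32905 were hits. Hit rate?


Formula: hit rate = hits / (hits + misses) * 100
hit rate = 32905 / (32905 + 13746) * 100
hit rate = 32905 / 46651 * 100
hit rate = 70.53%

70.53%


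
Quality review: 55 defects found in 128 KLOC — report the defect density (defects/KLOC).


Defect density = defects / KLOC
Defect density = 55 / 128
Defect density = 0.43 defects/KLOC

0.43 defects/KLOC


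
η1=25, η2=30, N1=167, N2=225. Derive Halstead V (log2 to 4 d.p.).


Formula: V = N * log2(η), where N = N1 + N2 and η = η1 + η2
η = 25 + 30 = 55
N = 167 + 225 = 392
log2(55) ≈ 5.7814
V = 392 * 5.7814 = 2266.31

2266.31


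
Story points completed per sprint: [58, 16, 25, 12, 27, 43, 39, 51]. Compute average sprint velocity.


Formula: Avg velocity = Total points / Number of sprints
Points: [58, 16, 25, 12, 27, 43, 39, 51]
Sum = 58 + 16 + 25 + 12 + 27 + 43 + 39 + 51 = 271
Avg velocity = 271 / 8 = 33.88 points/sprint

33.88 points/sprint


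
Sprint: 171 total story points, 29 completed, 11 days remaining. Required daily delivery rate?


Formula: Required rate = Remaining points / Days left
Remaining = 171 - 29 = 142 points
Required rate = 142 / 11 = 12.91 points/day

12.91 points/day


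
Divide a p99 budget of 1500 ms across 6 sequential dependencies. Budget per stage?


Formula: per_stage = total_budget / stages
per_stage = 1500 / 6
per_stage = 250.0 ms

250.0 ms


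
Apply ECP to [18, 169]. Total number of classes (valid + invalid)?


Valid range: [18, 169]
Class 1: x < 18 — invalid
Class 2: 18 ≤ x ≤ 169 — valid
Class 3: x > 169 — invalid
Total equivalence classes: 3

3 equivalence classes


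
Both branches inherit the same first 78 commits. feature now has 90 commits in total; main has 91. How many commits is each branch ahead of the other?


Common ancestor: commit #78
feature commits after divergence: 90 - 78 = 12
main commits after divergence: 91 - 78 = 13
feature is 12 commits ahead of main
main is 13 commits ahead of feature

feature ahead: 12, main ahead: 13


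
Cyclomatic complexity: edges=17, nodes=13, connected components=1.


Formula: V(G) = E - N + 2P
V(G) = 17 - 13 + 2*1
V(G) = 4 + 2
V(G) = 6

6


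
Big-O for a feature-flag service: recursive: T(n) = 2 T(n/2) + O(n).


Reasoning: master theorem case 2 (merge-sort recurrence)
Complexity: O(n log n)

O(n log n)


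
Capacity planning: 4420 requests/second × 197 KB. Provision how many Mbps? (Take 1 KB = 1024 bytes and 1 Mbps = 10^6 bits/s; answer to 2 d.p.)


Formula: Mbps = payload_bytes * RPS * 8 / 1e6
Payload per request = 197 KB = 197 * 1024 = 201728 bytes
Total bytes/sec = 201728 * 4420 = 891637760
Total bits/sec = 891637760 * 8 = 7133102080
Mbps = 7133102080 / 1e6 = 7133.1

7133.1 Mbps


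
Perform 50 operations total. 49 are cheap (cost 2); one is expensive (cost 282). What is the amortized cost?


Formula: Amortized cost = Total cost / Operations
Total cost = (49 * 2) + (1 * 282)
Total cost = 98 + 282 = 380
Amortized = 380 / 50 = 7.6

7.6


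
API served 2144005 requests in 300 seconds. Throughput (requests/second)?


Formula: throughput = requests / seconds
throughput = 2144005 / 300
throughput = 7146.68 requests/second

7146.68 requests/second


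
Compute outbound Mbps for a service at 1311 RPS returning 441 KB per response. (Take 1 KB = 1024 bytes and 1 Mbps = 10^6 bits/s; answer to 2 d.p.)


Formula: Mbps = payload_bytes * RPS * 8 / 1e6
Payload per request = 441 KB = 441 * 1024 = 451584 bytes
Total bytes/sec = 451584 * 1311 = 592026624
Total bits/sec = 592026624 * 8 = 4736212992
Mbps = 4736212992 / 1e6 = 4736.21

4736.21 Mbps


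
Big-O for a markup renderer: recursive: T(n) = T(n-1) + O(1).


Reasoning: linear recursion with constant work per frame
Complexity: O(n)

O(n)


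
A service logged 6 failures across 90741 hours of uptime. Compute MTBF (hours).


Formula: MTBF = Total operating time / Number of failures
MTBF = 90741 / 6
MTBF = 15123.5 hours

15123.5 hours


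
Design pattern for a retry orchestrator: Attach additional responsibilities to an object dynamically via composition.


This matches the Decorator pattern

Decorator


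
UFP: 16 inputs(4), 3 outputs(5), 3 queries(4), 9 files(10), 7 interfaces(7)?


UFP = EI*4 + EO*5 + EQ*4 + ILF*10 + EIF*7
UFP = 16*4 + 3*5 + 3*4 + 9*10 + 7*7
UFP = 64 + 15 + 12 + 90 + 49
UFP = 230

230


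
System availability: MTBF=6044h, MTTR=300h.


Availability = MTBF / (MTBF + MTTR)
Availability = 6044 / (6044 + 300)
Availability = 6044 / 6344
Availability = 95.2711%

95.2711%


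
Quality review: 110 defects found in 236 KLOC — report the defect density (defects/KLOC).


Defect density = defects / KLOC
Defect density = 110 / 236
Defect density = 0.466 defects/KLOC

0.466 defects/KLOC


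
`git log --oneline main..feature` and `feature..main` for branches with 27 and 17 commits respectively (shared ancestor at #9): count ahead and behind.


Common ancestor: commit #9
feature commits after divergence: 27 - 9 = 18
main commits after divergence: 17 - 9 = 8
feature is 18 commits ahead of main
main is 8 commits ahead of feature

feature ahead: 18, main ahead: 8


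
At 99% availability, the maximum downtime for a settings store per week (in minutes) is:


Formula: allowed downtime = period * (100 - SLA) / 100
Period (week) = 10080 minutes
Unavailability fraction = (100 - 99.0) / 100
Allowed downtime = 10080 * (100 - 99.0) / 100
Allowed downtime = 100.8 minutes

100.8 minutes


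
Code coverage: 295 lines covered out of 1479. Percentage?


Coverage = covered / total * 100
Coverage = 295 / 1479 * 100
Coverage = 19.95%

19.95%


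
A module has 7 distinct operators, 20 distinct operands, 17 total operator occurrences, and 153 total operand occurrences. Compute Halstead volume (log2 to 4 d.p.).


Formula: V = N * log2(η), where N = N1 + N2 and η = η1 + η2
η = 7 + 20 = 27
N = 17 + 153 = 170
log2(27) ≈ 4.7549
V = 170 * 4.7549 = 808.33

808.33


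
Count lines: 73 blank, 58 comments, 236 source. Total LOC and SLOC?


Total LOC = blank + comment + code
Total LOC = 73 + 58 + 236 = 367
SLOC (source only) = code = 236

Total LOC: 367, SLOC: 236


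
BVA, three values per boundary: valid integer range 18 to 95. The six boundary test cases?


Range: [18, 95]
Boundaries: just below min, min, min+1, max-1, max, just above max
Values: [17, 18, 19, 94, 95, 96]

[17, 18, 19, 94, 95, 96]


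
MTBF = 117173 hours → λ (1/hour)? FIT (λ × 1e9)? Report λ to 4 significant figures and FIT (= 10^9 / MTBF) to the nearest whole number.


Formula: λ = 1 / MTBF; FIT = λ × 1e9 = 1e9 / MTBF
λ = 1 / 117173 ≈ 8.534e-06 failures/hour
FIT = 1e9 / 117173 ≈ 8534 failures per 1e9 hours (nearest whole number)

λ = 8.534e-06 /h, FIT = 8534


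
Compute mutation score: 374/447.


Mutation score = killed / total * 100
Mutation score = 374 / 447 * 100
Mutation score = 83.67%

83.67%


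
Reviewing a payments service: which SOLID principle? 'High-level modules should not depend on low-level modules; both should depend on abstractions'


This describes the Dependency Inversion Principle (DIP)

Dependency Inversion Principle (DIP)


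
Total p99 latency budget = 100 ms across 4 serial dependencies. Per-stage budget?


Formula: per_stage = total_budget / stages
per_stage = 100 / 4
per_stage = 25.0 ms

25.0 ms


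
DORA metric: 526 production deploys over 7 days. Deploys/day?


Formula: deployments per day = releases / days
= 526 / 7
= 75.143 deploys/day
(equivalently, 526.0 deploys/week)

75.143 deploys/day


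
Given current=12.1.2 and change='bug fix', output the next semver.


Current: 12.1.2
Change category: 'bug fix' → patch bump
SemVer rule: patch bump → increment PATCH (MAJOR and MINOR unchanged)
New: 12.1.3

12.1.3


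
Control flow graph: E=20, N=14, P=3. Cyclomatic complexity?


Formula: V(G) = E - N + 2P
V(G) = 20 - 14 + 2*3
V(G) = 6 + 6
V(G) = 12

12


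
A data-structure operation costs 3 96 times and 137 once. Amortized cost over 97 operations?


Formula: Amortized cost = Total cost / Operations
Total cost = (96 * 3) + (1 * 137)
Total cost = 288 + 137 = 425
Amortized = 425 / 97 = 4.3814

4.3814
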